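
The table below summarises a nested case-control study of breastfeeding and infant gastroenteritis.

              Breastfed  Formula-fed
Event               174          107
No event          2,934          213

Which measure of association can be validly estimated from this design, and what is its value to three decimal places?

Reading the table with exposure as columns: a = 174 (Breastfed, case), b = 2934 (Breastfed, non-case), c = 107 (Formula-fed, case), d = 213.
This is a nested case-control study: participants were sampled on outcome status, so risks in the source population cannot be estimated directly — relative risk is not valid here. The odds ratio is the appropriate measure.
OR = (a·d)/(b·c) = (174 × 213) / (2934 × 107) = 37062 / 313938 = 0.11806

0.118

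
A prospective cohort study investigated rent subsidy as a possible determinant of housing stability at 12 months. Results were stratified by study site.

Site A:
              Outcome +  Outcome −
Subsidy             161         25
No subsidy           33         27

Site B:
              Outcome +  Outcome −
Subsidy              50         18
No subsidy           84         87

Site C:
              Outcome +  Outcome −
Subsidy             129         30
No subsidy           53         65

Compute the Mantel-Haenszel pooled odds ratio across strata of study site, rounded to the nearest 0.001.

OR_MH = Σ(aᵢdᵢ/nᵢ) / Σ(bᵢcᵢ/nᵢ), where nᵢ is the stratum total.
Stratum 1 (Site A): n = 246; a·d/n = 161·27/246 = 17.6707; b·c/n = 25·33/246 = 3.3537
Stratum 2 (Site B): n = 239; a·d/n = 50·87/239 = 18.2008; b·c/n = 18·84/239 = 6.3264
Stratum 3 (Site C): n = 277; a·d/n = 129·65/277 = 30.2708; b·c/n = 30·53/277 = 5.7401
OR_MH = (17.6707 + 18.2008 + 30.2708) / (3.3537 + 6.3264 + 5.7401) = 66.1423 / 15.4201 = 4.28936

4.289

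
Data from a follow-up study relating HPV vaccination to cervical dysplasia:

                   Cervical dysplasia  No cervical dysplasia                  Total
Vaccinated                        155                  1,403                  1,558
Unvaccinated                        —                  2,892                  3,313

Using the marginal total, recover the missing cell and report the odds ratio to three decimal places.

0.759

The missing cell is in the unexposed row: 3313 − 2892 = 421.
So a = 155, b = 1403, c = 421, d = 2892.
OR = (a·d)/(b·c) = (155 × 2892) / (1403 × 421) = 448260 / 590663 = 0.75891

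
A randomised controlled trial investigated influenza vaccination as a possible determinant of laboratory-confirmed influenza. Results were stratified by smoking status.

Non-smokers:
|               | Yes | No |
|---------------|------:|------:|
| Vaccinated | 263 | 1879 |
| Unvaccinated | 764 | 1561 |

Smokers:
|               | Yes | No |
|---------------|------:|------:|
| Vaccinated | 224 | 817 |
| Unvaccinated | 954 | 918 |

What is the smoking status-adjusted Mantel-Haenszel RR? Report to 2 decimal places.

0.40

RR_MH = Σ(aᵢ·n₀ᵢ/nᵢ) / Σ(cᵢ·n₁ᵢ/nᵢ), with n₁ᵢ = aᵢ+bᵢ (exposed), n₀ᵢ = cᵢ+dᵢ (unexposed), nᵢ = n₁ᵢ+n₀ᵢ.
Stratum 1 (Non-smokers): n₁ = 2142, n₀ = 2325, n = 4467; a·n₀/n = 263·2325/4467 = 136.8872; c·n₁/n = 764·2142/4467 = 366.3506
Stratum 2 (Smokers): n₁ = 1041, n₀ = 1872, n = 2913; a·n₀/n = 224·1872/2913 = 143.9506; c·n₁/n = 954·1041/2913 = 340.9248
RR_MH = (136.8872 + 143.9506) / (366.3506 + 340.9248) = 280.8377 / 707.2754 = 0.39707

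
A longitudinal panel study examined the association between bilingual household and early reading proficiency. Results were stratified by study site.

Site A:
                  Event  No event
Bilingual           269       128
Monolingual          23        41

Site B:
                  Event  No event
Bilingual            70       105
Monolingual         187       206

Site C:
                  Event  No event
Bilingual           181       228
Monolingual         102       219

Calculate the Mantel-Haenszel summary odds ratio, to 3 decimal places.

OR_MH = Σ(aᵢdᵢ/nᵢ) / Σ(bᵢcᵢ/nᵢ), where nᵢ is the stratum total.
Stratum 1 (Site A): n = 461; a·d/n = 269·41/461 = 23.9241; b·c/n = 128·23/461 = 6.3861
Stratum 2 (Site B): n = 568; a·d/n = 70·206/568 = 25.3873; b·c/n = 105·187/568 = 34.5687
Stratum 3 (Site C): n = 730; a·d/n = 181·219/730 = 54.3000; b·c/n = 228·102/730 = 31.8575
OR_MH = (23.9241 + 25.3873 + 54.3000) / (6.3861 + 34.5687 + 31.8575) = 103.6114 / 72.8123 = 1.42299

1.423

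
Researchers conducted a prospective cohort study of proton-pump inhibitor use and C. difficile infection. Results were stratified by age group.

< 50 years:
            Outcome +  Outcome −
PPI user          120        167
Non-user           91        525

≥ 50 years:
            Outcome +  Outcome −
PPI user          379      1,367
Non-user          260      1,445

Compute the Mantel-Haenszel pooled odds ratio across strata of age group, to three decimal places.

OR_MH = Σ(aᵢdᵢ/nᵢ) / Σ(bᵢcᵢ/nᵢ), where nᵢ is the stratum total.
Stratum 1 (< 50 years): n = 903; a·d/n = 120·525/903 = 69.7674; b·c/n = 167·91/903 = 16.8295
Stratum 2 (≥ 50 years): n = 3451; a·d/n = 379·1445/3451 = 158.6946; b·c/n = 1367·260/3451 = 102.9904
OR_MH = (69.7674 + 158.6946) / (16.8295 + 102.9904) = 228.4620 / 119.8199 = 1.90671

1.907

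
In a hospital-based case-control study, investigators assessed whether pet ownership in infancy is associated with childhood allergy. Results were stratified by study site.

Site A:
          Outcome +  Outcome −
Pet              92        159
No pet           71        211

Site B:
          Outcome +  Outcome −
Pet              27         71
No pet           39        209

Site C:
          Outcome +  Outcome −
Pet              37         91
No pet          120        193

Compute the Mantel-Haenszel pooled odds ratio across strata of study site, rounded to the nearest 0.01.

1.28

OR_MH = Σ(aᵢdᵢ/nᵢ) / Σ(bᵢcᵢ/nᵢ), where nᵢ is the stratum total.
Stratum 1 (Site A): n = 533; a·d/n = 92·211/533 = 36.4203; b·c/n = 159·71/533 = 21.1801
Stratum 2 (Site B): n = 346; a·d/n = 27·209/346 = 16.3092; b·c/n = 71·39/346 = 8.0029
Stratum 3 (Site C): n = 441; a·d/n = 37·193/441 = 16.1927; b·c/n = 91·120/441 = 24.7619
OR_MH = (36.4203 + 16.3092 + 16.1927) / (21.1801 + 8.0029 + 24.7619) = 68.9223 / 53.9449 = 1.27764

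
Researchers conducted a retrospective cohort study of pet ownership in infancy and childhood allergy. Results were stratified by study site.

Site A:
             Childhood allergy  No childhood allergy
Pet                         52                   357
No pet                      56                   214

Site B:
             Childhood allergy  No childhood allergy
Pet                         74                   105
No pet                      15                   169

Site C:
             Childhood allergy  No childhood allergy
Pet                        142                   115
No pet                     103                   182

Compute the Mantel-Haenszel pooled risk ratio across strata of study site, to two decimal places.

1.48

RR_MH = Σ(aᵢ·n₀ᵢ/nᵢ) / Σ(cᵢ·n₁ᵢ/nᵢ), with n₁ᵢ = aᵢ+bᵢ (exposed), n₀ᵢ = cᵢ+dᵢ (unexposed), nᵢ = n₁ᵢ+n₀ᵢ.
Stratum 1 (Site A): n₁ = 409, n₀ = 270, n = 679; a·n₀/n = 52·270/679 = 20.6775; c·n₁/n = 56·409/679 = 33.7320
Stratum 2 (Site B): n₁ = 179, n₀ = 184, n = 363; a·n₀/n = 74·184/363 = 37.5096; c·n₁/n = 15·179/363 = 7.3967
Stratum 3 (Site C): n₁ = 257, n₀ = 285, n = 542; a·n₀/n = 142·285/542 = 74.6679; c·n₁/n = 103·257/542 = 48.8395
RR_MH = (20.6775 + 37.5096 + 74.6679) / (33.7320 + 7.3967 + 48.8395) = 132.8550 / 89.9681 = 1.47669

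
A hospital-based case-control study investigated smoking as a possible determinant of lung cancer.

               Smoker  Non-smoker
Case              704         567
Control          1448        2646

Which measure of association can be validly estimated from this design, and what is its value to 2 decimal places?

Reading the table with exposure as columns: a = 704 (Smoker, case), b = 1448 (Smoker, non-case), c = 567 (Non-smoker, case), d = 2646.
This is a hospital-based case-control study: participants were sampled on outcome status, so risks in the source population cannot be estimated directly — relative risk is not valid here. The odds ratio is the appropriate measure.
OR = (a·d)/(b·c) = (704 × 2646) / (1448 × 567) = 1862784 / 821016 = 2.26888

2.27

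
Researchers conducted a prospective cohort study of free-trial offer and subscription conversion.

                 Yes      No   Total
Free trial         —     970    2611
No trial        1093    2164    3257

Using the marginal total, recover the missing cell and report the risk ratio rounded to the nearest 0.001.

The missing cell is in the exposed row: 2611 − 970 = 1641.
So a = 1641, b = 970, c = 1093, d = 2164.
RR = [a/(a+b)] / [c/(c+d)] = (1641/2611) / (1093/3257) = 0.62849/0.33558 = 1.87283

1.873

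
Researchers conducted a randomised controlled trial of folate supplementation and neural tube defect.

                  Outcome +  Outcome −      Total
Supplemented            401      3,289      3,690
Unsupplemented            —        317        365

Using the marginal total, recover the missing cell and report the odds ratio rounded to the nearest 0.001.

The missing cell is in the unexposed row: 365 − 317 = 48.
So a = 401, b = 3289, c = 48, d = 317.
OR = (a·d)/(b·c) = (401 × 317) / (3289 × 48) = 127117 / 157872 = 0.80519

0.805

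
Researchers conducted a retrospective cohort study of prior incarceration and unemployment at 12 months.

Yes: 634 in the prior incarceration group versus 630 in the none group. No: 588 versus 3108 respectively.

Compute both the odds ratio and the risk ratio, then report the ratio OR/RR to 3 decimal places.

From the description: a = 634, b = 588, c = 630, d = 3108.
OR = (634·3108)/(588·630) = 1970472/370440 = 5.31927
Risk in exposed = 634/1222 = 0.51882; risk in unexposed = 630/3738 = 0.16854; RR = 3.07834
OR/RR = 5.31927 / 3.07834 = 1.72797
The outcome is not rare, so the OR lies further from 1 than the RR.

1.728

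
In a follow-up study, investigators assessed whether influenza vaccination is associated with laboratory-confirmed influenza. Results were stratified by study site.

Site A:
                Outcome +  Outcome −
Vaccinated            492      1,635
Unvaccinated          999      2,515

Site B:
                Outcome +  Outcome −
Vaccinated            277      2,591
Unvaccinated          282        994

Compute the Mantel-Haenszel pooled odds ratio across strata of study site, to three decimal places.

OR_MH = Σ(aᵢdᵢ/nᵢ) / Σ(bᵢcᵢ/nᵢ), where nᵢ is the stratum total.
Stratum 1 (Site A): n = 5641; a·d/n = 492·2515/5641 = 219.3547; b·c/n = 1635·999/5641 = 289.5524
Stratum 2 (Site B): n = 4144; a·d/n = 277·994/4144 = 66.4426; b·c/n = 2591·282/4144 = 176.3181
OR_MH = (219.3547 + 66.4426) / (289.5524 + 176.3181) = 285.7973 / 465.8704 = 0.61347

0.613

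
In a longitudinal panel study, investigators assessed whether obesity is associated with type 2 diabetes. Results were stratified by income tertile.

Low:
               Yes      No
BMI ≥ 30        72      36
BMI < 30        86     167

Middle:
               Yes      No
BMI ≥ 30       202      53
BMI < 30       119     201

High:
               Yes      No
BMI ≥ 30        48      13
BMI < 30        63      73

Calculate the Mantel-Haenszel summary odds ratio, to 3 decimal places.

5.135

OR_MH = Σ(aᵢdᵢ/nᵢ) / Σ(bᵢcᵢ/nᵢ), where nᵢ is the stratum total.
Stratum 1 (Low): n = 361; a·d/n = 72·167/361 = 33.3075; b·c/n = 36·86/361 = 8.5762
Stratum 2 (Middle): n = 575; a·d/n = 202·201/575 = 70.6122; b·c/n = 53·119/575 = 10.9687
Stratum 3 (High): n = 197; a·d/n = 48·73/197 = 17.7868; b·c/n = 13·63/197 = 4.1574
OR_MH = (33.3075 + 70.6122 + 17.7868) / (8.5762 + 10.9687 + 4.1574) = 121.7065 / 23.7022 = 5.13481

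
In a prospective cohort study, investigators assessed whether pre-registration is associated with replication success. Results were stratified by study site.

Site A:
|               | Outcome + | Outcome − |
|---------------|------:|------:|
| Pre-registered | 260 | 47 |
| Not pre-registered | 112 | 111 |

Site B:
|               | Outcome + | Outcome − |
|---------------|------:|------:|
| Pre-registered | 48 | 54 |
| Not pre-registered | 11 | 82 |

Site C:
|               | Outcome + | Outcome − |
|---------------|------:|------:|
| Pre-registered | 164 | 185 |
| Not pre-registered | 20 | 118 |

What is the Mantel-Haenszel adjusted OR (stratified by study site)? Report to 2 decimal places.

OR_MH = Σ(aᵢdᵢ/nᵢ) / Σ(bᵢcᵢ/nᵢ), where nᵢ is the stratum total.
Stratum 1 (Site A): n = 530; a·d/n = 260·111/530 = 54.4528; b·c/n = 47·112/530 = 9.9321
Stratum 2 (Site B): n = 195; a·d/n = 48·82/195 = 20.1846; b·c/n = 54·11/195 = 3.0462
Stratum 3 (Site C): n = 487; a·d/n = 164·118/487 = 39.7372; b·c/n = 185·20/487 = 7.5975
OR_MH = (54.4528 + 20.1846 + 39.7372) / (9.9321 + 3.0462 + 7.5975) = 114.3746 / 20.5758 = 5.55871

5.56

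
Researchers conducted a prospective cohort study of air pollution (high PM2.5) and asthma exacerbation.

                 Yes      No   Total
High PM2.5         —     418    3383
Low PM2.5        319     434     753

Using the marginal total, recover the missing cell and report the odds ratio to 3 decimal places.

The missing cell is in the exposed row: 3383 − 418 = 2965.
So a = 2965, b = 418, c = 319, d = 434.
OR = (a·d)/(b·c) = (2965 × 434) / (418 × 319) = 1286810 / 133342 = 9.65045

9.650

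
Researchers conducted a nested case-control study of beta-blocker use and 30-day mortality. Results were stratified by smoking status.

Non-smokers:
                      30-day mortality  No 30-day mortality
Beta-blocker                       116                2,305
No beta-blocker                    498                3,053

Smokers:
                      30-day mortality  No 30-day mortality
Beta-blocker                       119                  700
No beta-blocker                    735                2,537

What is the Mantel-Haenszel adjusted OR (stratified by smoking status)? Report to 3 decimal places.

0.419

OR_MH = Σ(aᵢdᵢ/nᵢ) / Σ(bᵢcᵢ/nᵢ), where nᵢ is the stratum total.
Stratum 1 (Non-smokers): n = 5972; a·d/n = 116·3053/5972 = 59.3014; b·c/n = 2305·498/5972 = 192.2120
Stratum 2 (Smokers): n = 4091; a·d/n = 119·2537/4091 = 73.7969; b·c/n = 700·735/4091 = 125.7639
OR_MH = (59.3014 + 73.7969) / (192.2120 + 125.7639) = 133.0983 / 317.9759 = 0.41858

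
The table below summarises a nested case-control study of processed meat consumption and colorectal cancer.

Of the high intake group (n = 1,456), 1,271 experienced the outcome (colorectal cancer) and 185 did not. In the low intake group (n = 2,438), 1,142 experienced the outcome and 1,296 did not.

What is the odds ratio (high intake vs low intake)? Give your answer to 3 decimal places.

From the description: a = 1271, b = 185, c = 1142, d = 1296.
OR = (a·d)/(b·c) = (1271 × 1296) / (185 × 1142) = 1647216 / 211270 = 7.79673
The odds of colorectal cancer are about 7.80 times as high in the high intake group.

7.797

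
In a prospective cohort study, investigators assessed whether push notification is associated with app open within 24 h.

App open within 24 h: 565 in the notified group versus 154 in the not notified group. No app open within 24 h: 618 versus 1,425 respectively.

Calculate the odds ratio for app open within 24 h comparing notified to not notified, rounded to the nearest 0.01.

8.46

From the description: a = 565, b = 618, c = 154, d = 1425.
OR = (a·d)/(b·c) = (565 × 1425) / (618 × 154) = 805125 / 95172 = 8.45968
The odds of app open within 24 h are about 8.46 times as high in the notified group.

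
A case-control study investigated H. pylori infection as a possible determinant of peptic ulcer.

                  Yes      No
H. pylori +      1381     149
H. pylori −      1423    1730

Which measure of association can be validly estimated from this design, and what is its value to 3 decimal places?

11.268

Cells: a = 1381, b = 149, c = 1423, d = 1730.
This is a case-control study: participants were sampled on outcome status, so risks in the source population cannot be estimated directly — relative risk is not valid here. The odds ratio is the appropriate measure.
OR = (a·d)/(b·c) = (1381 × 1730) / (149 × 1423) = 2389130 / 212027 = 11.26805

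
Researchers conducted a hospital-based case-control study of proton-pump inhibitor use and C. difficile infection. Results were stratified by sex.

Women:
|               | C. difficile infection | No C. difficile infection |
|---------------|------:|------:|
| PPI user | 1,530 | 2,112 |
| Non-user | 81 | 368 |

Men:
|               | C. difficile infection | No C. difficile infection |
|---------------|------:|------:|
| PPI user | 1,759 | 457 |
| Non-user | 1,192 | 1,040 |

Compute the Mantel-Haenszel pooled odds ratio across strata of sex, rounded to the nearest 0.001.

3.341

OR_MH = Σ(aᵢdᵢ/nᵢ) / Σ(bᵢcᵢ/nᵢ), where nᵢ is the stratum total.
Stratum 1 (Women): n = 4091; a·d/n = 1530·368/4091 = 137.6289; b·c/n = 2112·81/4091 = 41.8167
Stratum 2 (Men): n = 4448; a·d/n = 1759·1040/4448 = 411.2770; b·c/n = 457·1192/4448 = 122.4694
OR_MH = (137.6289 + 411.2770) / (41.8167 + 122.4694) = 548.9059 / 164.2861 = 3.34116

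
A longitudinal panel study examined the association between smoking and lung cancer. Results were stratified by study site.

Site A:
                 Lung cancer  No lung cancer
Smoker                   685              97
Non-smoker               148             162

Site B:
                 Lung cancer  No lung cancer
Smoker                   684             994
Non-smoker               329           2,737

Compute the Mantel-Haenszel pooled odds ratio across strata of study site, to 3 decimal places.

6.046

OR_MH = Σ(aᵢdᵢ/nᵢ) / Σ(bᵢcᵢ/nᵢ), where nᵢ is the stratum total.
Stratum 1 (Site A): n = 1092; a·d/n = 685·162/1092 = 101.6209; b·c/n = 97·148/1092 = 13.1465
Stratum 2 (Site B): n = 4744; a·d/n = 684·2737/4744 = 394.6265; b·c/n = 994·329/4744 = 68.9347
OR_MH = (101.6209 + 394.6265) / (13.1465 + 68.9347) = 496.2474 / 82.0812 = 6.04581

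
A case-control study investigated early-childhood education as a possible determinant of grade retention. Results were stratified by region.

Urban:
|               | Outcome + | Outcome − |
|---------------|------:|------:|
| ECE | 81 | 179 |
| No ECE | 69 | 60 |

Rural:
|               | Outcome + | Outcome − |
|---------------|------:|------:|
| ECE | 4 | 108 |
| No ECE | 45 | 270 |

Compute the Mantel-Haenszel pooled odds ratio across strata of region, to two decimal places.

0.35

OR_MH = Σ(aᵢdᵢ/nᵢ) / Σ(bᵢcᵢ/nᵢ), where nᵢ is the stratum total.
Stratum 1 (Urban): n = 389; a·d/n = 81·60/389 = 12.4936; b·c/n = 179·69/389 = 31.7506
Stratum 2 (Rural): n = 427; a·d/n = 4·270/427 = 2.5293; b·c/n = 108·45/427 = 11.3817
OR_MH = (12.4936 + 2.5293) / (31.7506 + 11.3817) = 15.0228 / 43.1324 = 0.34830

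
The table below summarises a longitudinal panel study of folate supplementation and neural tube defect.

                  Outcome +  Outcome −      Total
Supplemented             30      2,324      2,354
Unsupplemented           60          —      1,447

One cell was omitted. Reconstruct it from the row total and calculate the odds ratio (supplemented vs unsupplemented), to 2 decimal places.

0.30

The missing cell is in the unexposed row: 1447 − 60 = 1387.
So a = 30, b = 2324, c = 60, d = 1387.
OR = (a·d)/(b·c) = (30 × 1387) / (2324 × 60) = 41610 / 139440 = 0.29841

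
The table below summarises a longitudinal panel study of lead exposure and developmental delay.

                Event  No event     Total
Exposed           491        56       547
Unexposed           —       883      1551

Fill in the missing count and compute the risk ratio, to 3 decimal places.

2.084

The missing cell is in the unexposed row: 1551 − 883 = 668.
So a = 491, b = 56, c = 668, d = 883.
RR = [a/(a+b)] / [c/(c+d)] = (491/547) / (668/1551) = 0.89762/0.43069 = 2.08415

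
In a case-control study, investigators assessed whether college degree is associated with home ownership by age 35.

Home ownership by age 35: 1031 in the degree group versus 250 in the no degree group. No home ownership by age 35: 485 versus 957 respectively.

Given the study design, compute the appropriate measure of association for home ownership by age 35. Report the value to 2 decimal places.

From the description: a = 1031, b = 485, c = 250, d = 957.
This is a case-control study: participants were sampled on outcome status, so risks in the source population cannot be estimated directly — relative risk is not valid here. The odds ratio is the appropriate measure.
OR = (a·d)/(b·c) = (1031 × 957) / (485 × 250) = 986667 / 121250 = 8.13746

8.14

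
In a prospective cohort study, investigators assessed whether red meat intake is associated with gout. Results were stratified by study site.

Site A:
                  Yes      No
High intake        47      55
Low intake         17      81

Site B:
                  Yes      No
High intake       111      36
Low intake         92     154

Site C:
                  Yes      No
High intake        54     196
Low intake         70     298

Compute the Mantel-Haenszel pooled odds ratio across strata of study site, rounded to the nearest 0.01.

2.51

OR_MH = Σ(aᵢdᵢ/nᵢ) / Σ(bᵢcᵢ/nᵢ), where nᵢ is the stratum total.
Stratum 1 (Site A): n = 200; a·d/n = 47·81/200 = 19.0350; b·c/n = 55·17/200 = 4.6750
Stratum 2 (Site B): n = 393; a·d/n = 111·154/393 = 43.4962; b·c/n = 36·92/393 = 8.4275
Stratum 3 (Site C): n = 618; a·d/n = 54·298/618 = 26.0388; b·c/n = 196·70/618 = 22.2006
OR_MH = (19.0350 + 43.4962 + 26.0388) / (4.6750 + 8.4275 + 22.2006) = 88.5700 / 35.3031 = 2.50884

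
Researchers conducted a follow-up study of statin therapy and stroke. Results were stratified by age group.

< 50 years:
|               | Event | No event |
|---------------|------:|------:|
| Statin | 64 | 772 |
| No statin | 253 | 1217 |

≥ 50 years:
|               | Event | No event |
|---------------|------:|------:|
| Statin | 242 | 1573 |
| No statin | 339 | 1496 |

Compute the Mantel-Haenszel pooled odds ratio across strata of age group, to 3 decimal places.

0.576

OR_MH = Σ(aᵢdᵢ/nᵢ) / Σ(bᵢcᵢ/nᵢ), where nᵢ is the stratum total.
Stratum 1 (< 50 years): n = 2306; a·d/n = 64·1217/2306 = 33.7762; b·c/n = 772·253/2306 = 84.6990
Stratum 2 (≥ 50 years): n = 3650; a·d/n = 242·1496/3650 = 99.1868; b·c/n = 1573·339/3650 = 146.0951
OR_MH = (33.7762 + 99.1868) / (84.6990 + 146.0951) = 132.9631 / 230.7941 = 0.57611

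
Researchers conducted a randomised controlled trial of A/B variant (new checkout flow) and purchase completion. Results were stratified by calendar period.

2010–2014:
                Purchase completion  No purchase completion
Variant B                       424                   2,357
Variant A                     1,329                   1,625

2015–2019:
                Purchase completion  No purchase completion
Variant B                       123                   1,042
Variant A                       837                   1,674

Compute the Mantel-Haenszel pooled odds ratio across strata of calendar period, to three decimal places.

OR_MH = Σ(aᵢdᵢ/nᵢ) / Σ(bᵢcᵢ/nᵢ), where nᵢ is the stratum total.
Stratum 1 (2010–2014): n = 5735; a·d/n = 424·1625/5735 = 120.1395; b·c/n = 2357·1329/5735 = 546.1993
Stratum 2 (2015–2019): n = 3676; a·d/n = 123·1674/3676 = 56.0125; b·c/n = 1042·837/3676 = 237.2563
OR_MH = (120.1395 + 56.0125) / (546.1993 + 237.2563) = 176.1520 / 783.4556 = 0.22484

0.225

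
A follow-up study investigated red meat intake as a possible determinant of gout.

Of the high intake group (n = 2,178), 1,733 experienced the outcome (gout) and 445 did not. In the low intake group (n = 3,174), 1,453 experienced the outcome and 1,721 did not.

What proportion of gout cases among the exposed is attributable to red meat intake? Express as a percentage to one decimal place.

From the description: a = 1733, b = 445, c = 1453, d = 1721.
Risk in exposed = 1733/2178 = 0.79568; risk in unexposed = 1453/3174 = 0.45778.
RR = 0.79568/0.45778 = 1.73813
AR% = (RR − 1)/RR × 100 = (1.73813 − 1)/1.73813 × 100 = 42.4669%

42.5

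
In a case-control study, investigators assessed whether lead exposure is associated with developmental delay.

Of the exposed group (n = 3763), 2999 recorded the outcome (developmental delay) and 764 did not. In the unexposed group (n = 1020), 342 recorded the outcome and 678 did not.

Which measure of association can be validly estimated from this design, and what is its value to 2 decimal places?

From the description: a = 2999, b = 764, c = 342, d = 678.
This is a case-control study: participants were sampled on outcome status, so risks in the source population cannot be estimated directly — relative risk is not valid here. The odds ratio is the appropriate measure.
OR = (a·d)/(b·c) = (2999 × 678) / (764 × 342) = 2033322 / 261288 = 7.78192

7.78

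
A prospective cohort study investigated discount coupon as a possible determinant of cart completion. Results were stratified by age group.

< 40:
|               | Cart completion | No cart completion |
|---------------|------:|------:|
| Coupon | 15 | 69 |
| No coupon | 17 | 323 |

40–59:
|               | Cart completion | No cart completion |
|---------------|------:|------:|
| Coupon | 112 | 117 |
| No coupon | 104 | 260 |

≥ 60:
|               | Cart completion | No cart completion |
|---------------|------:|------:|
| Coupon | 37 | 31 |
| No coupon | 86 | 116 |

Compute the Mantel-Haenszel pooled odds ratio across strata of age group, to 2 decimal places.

OR_MH = Σ(aᵢdᵢ/nᵢ) / Σ(bᵢcᵢ/nᵢ), where nᵢ is the stratum total.
Stratum 1 (< 40): n = 424; a·d/n = 15·323/424 = 11.4269; b·c/n = 69·17/424 = 2.7665
Stratum 2 (40–59): n = 593; a·d/n = 112·260/593 = 49.1062; b·c/n = 117·104/593 = 20.5194
Stratum 3 (≥ 60): n = 270; a·d/n = 37·116/270 = 15.8963; b·c/n = 31·86/270 = 9.8741
OR_MH = (11.4269 + 49.1062 + 15.8963) / (2.7665 + 20.5194 + 9.8741) = 76.4294 / 33.1600 = 2.30487

2.30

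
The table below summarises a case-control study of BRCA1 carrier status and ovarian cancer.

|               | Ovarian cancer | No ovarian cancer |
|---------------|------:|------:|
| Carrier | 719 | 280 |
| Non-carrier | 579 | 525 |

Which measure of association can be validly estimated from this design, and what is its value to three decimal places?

Cells: a = 719, b = 280, c = 579, d = 525.
This is a case-control study: participants were sampled on outcome status, so risks in the source population cannot be estimated directly — relative risk is not valid here. The odds ratio is the appropriate measure.
OR = (a·d)/(b·c) = (719 × 525) / (280 × 579) = 377475 / 162120 = 2.32837

2.328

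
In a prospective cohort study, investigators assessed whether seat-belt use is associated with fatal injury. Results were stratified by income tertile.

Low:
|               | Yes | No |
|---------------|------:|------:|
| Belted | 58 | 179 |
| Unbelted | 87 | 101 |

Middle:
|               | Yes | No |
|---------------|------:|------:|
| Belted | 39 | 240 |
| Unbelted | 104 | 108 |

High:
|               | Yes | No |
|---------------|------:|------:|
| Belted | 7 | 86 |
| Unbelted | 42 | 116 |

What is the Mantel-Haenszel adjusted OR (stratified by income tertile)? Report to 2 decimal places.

0.25

OR_MH = Σ(aᵢdᵢ/nᵢ) / Σ(bᵢcᵢ/nᵢ), where nᵢ is the stratum total.
Stratum 1 (Low): n = 425; a·d/n = 58·101/425 = 13.7835; b·c/n = 179·87/425 = 36.6424
Stratum 2 (Middle): n = 491; a·d/n = 39·108/491 = 8.5784; b·c/n = 240·104/491 = 50.8350
Stratum 3 (High): n = 251; a·d/n = 7·116/251 = 3.2351; b·c/n = 86·42/251 = 14.3904
OR_MH = (13.7835 + 8.5784 + 3.2351) / (36.6424 + 50.8350 + 14.3904) = 25.5970 / 101.8678 = 0.25128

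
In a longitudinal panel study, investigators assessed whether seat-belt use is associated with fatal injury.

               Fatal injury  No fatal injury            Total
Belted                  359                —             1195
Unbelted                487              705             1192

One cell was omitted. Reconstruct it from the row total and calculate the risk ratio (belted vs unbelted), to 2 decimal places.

The missing cell is in the exposed row: 1195 − 359 = 836.
So a = 359, b = 836, c = 487, d = 705.
RR = [a/(a+b)] / [c/(c+d)] = (359/1195) / (487/1192) = 0.30042/0.40856 = 0.73532

0.74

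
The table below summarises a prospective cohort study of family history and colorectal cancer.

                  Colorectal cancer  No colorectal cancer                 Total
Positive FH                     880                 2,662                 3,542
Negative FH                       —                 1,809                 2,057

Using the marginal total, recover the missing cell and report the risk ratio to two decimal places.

2.06

The missing cell is in the unexposed row: 2057 − 1809 = 248.
So a = 880, b = 2662, c = 248, d = 1809.
RR = [a/(a+b)] / [c/(c+d)] = (880/3542) / (248/2057) = 0.24845/0.12056 = 2.06071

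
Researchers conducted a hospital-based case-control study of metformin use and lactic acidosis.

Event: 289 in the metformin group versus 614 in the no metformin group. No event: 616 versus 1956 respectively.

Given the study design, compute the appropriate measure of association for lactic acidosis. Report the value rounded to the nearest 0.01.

From the description: a = 289, b = 616, c = 614, d = 1956.
This is a hospital-based case-control study: participants were sampled on outcome status, so risks in the source population cannot be estimated directly — relative risk is not valid here. The odds ratio is the appropriate measure.
OR = (a·d)/(b·c) = (289 × 1956) / (616 × 614) = 565284 / 378224 = 1.49457

1.49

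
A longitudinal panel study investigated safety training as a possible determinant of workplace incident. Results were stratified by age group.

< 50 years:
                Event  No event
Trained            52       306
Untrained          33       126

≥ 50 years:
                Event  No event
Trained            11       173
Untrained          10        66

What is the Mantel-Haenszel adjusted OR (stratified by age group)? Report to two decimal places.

0.59

OR_MH = Σ(aᵢdᵢ/nᵢ) / Σ(bᵢcᵢ/nᵢ), where nᵢ is the stratum total.
Stratum 1 (< 50 years): n = 517; a·d/n = 52·126/517 = 12.6731; b·c/n = 306·33/517 = 19.5319
Stratum 2 (≥ 50 years): n = 260; a·d/n = 11·66/260 = 2.7923; b·c/n = 173·10/260 = 6.6538
OR_MH = (12.6731 + 2.7923) / (19.5319 + 6.6538) = 15.4654 / 26.1858 = 0.59060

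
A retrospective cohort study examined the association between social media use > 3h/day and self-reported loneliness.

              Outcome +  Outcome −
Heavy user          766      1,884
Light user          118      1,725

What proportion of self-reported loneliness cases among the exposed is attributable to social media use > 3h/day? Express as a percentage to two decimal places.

Cells: a = 766, b = 1884, c = 118, d = 1725.
Risk in exposed = 766/2650 = 0.28906; risk in unexposed = 118/1843 = 0.06403.
RR = 0.28906/0.06403 = 4.51467
AR% = (RR − 1)/RR × 100 = (4.51467 − 1)/4.51467 × 100 = 77.8500%

77.85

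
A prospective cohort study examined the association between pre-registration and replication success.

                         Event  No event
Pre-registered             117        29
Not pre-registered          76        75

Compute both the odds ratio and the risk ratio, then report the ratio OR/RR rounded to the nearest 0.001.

Cells: a = 117, b = 29, c = 76, d = 75.
OR = (117·75)/(29·76) = 8775/2204 = 3.98140
Risk in exposed = 117/146 = 0.80137; risk in unexposed = 76/151 = 0.50331; RR = 1.59220
OR/RR = 3.98140 / 1.59220 = 2.50057
The outcome is not rare, so the OR lies further from 1 than the RR.

2.501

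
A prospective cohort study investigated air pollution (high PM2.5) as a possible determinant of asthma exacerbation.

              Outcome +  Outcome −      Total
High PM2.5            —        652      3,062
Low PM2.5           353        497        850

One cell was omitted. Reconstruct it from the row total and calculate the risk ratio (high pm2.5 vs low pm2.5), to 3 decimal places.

1.895

The missing cell is in the exposed row: 3062 − 652 = 2410.
So a = 2410, b = 652, c = 353, d = 497.
RR = [a/(a+b)] / [c/(c+d)] = (2410/3062) / (353/850) = 0.78707/0.41529 = 1.89520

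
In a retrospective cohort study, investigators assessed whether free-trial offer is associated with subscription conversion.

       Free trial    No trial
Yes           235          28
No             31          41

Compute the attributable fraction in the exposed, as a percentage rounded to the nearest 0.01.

54.07

Reading the table with exposure as columns: a = 235 (Free trial, case), b = 31 (Free trial, non-case), c = 28 (No trial, case), d = 41.
Risk in exposed = 235/266 = 0.88346; risk in unexposed = 28/69 = 0.40580.
RR = 0.88346/0.40580 = 2.17709
AR% = (RR − 1)/RR × 100 = (2.17709 − 1)/2.17709 × 100 = 54.0672%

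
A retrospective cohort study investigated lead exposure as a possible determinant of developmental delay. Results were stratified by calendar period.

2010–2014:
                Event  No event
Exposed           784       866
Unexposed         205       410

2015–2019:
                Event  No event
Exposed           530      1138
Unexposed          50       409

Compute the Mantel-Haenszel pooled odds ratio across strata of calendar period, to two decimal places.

2.32

OR_MH = Σ(aᵢdᵢ/nᵢ) / Σ(bᵢcᵢ/nᵢ), where nᵢ is the stratum total.
Stratum 1 (2010–2014): n = 2265; a·d/n = 784·410/2265 = 141.9161; b·c/n = 866·205/2265 = 78.3797
Stratum 2 (2015–2019): n = 2127; a·d/n = 530·409/2127 = 101.9135; b·c/n = 1138·50/2127 = 26.7513
OR_MH = (141.9161 + 101.9135) / (78.3797 + 26.7513) = 243.8296 / 105.1310 = 2.31929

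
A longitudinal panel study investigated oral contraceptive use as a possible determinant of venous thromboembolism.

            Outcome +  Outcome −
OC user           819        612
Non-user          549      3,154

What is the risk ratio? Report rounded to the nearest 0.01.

3.86

Cells: a = 819, b = 612, c = 549, d = 3154.
Risk in exposed = 819/1431 = 0.57233; risk in unexposed = 549/3703 = 0.14826.
RR = 0.57233 / 0.14826 = 3.86034
The risk among the exposed is 3.86 times that among the unexposed.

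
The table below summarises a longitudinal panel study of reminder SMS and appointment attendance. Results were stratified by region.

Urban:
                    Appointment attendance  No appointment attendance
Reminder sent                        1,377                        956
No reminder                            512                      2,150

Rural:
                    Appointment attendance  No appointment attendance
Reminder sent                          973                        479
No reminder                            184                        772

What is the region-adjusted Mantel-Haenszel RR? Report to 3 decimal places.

3.200

RR_MH = Σ(aᵢ·n₀ᵢ/nᵢ) / Σ(cᵢ·n₁ᵢ/nᵢ), with n₁ᵢ = aᵢ+bᵢ (exposed), n₀ᵢ = cᵢ+dᵢ (unexposed), nᵢ = n₁ᵢ+n₀ᵢ.
Stratum 1 (Urban): n₁ = 2333, n₀ = 2662, n = 4995; a·n₀/n = 1377·2662/4995 = 733.8486; c·n₁/n = 512·2333/4995 = 239.1383
Stratum 2 (Rural): n₁ = 1452, n₀ = 956, n = 2408; a·n₀/n = 973·956/2408 = 386.2907; c·n₁/n = 184·1452/2408 = 110.9502
RR_MH = (733.8486 + 386.2907) / (239.1383 + 110.9502) = 1120.1393 / 350.0885 = 3.19959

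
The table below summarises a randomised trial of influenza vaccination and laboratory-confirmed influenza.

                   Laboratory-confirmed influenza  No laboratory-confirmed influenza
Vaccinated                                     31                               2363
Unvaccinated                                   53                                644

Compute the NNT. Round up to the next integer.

Risk in treated group = 31/2394 = 0.01295; risk in control = 53/697 = 0.07604.
Absolute risk reduction = 0.07604 − 0.01295 = 0.06309
NNT = 1 / ARR = 1 / 0.06309 = 15.850 → round up → 16

16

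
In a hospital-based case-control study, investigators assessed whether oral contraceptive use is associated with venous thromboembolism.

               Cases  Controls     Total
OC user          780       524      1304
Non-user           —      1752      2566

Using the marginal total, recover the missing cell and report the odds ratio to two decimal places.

The missing cell is in the unexposed row: 2566 − 1752 = 814.
So a = 780, b = 524, c = 814, d = 1752.
OR = (a·d)/(b·c) = (780 × 1752) / (524 × 814) = 1366560 / 426536 = 3.20386

3.20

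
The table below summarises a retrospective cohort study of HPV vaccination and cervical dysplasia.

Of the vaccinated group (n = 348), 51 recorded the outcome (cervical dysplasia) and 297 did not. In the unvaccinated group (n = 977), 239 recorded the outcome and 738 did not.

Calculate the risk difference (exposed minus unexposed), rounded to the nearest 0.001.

-0.098

From the description: a = 51, b = 297, c = 239, d = 738.
Risk in exposed = 51/348 = 0.146552; risk in unexposed = 239/977 = 0.244626.
Risk difference = 0.146552 − 0.244626 = -0.098075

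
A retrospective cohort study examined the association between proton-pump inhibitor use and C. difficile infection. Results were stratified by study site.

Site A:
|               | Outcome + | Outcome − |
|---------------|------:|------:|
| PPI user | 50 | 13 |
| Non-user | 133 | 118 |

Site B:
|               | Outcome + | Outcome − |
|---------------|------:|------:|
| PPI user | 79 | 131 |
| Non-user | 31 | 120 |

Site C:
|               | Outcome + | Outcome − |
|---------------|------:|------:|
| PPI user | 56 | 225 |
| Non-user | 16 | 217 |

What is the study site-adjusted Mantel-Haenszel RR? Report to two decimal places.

RR_MH = Σ(aᵢ·n₀ᵢ/nᵢ) / Σ(cᵢ·n₁ᵢ/nᵢ), with n₁ᵢ = aᵢ+bᵢ (exposed), n₀ᵢ = cᵢ+dᵢ (unexposed), nᵢ = n₁ᵢ+n₀ᵢ.
Stratum 1 (Site A): n₁ = 63, n₀ = 251, n = 314; a·n₀/n = 50·251/314 = 39.9682; c·n₁/n = 133·63/314 = 26.6847
Stratum 2 (Site B): n₁ = 210, n₀ = 151, n = 361; a·n₀/n = 79·151/361 = 33.0443; c·n₁/n = 31·210/361 = 18.0332
Stratum 3 (Site C): n₁ = 281, n₀ = 233, n = 514; a·n₀/n = 56·233/514 = 25.3852; c·n₁/n = 16·281/514 = 8.7471
RR_MH = (39.9682 + 33.0443 + 25.3852) / (26.6847 + 18.0332 + 8.7471) = 98.3977 / 53.4650 = 1.84041

1.84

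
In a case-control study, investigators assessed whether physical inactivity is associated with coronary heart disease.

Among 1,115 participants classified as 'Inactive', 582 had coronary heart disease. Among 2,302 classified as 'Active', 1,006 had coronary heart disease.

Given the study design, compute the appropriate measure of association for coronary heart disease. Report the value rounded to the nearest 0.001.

From the description: a = 582, b = 533, c = 1006, d = 1296.
This is a case-control study: participants were sampled on outcome status, so risks in the source population cannot be estimated directly — relative risk is not valid here. The odds ratio is the appropriate measure.
OR = (a·d)/(b·c) = (582 × 1296) / (533 × 1006) = 754272 / 536198 = 1.40670

1.407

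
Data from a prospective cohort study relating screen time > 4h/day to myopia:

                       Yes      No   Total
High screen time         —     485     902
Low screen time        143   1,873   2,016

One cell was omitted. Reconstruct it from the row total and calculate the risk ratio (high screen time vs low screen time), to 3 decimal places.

6.518

The missing cell is in the exposed row: 902 − 485 = 417.
So a = 417, b = 485, c = 143, d = 1873.
RR = [a/(a+b)] / [c/(c+d)] = (417/902) / (143/2016) = 0.46231/0.07093 = 6.51754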